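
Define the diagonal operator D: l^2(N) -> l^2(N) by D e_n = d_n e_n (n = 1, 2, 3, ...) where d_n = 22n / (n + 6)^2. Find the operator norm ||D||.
||D|| = 11/12 (attained at n = 6)

For D diagonal, ||D|| = sup_n |d_n|. Treat f(x) = 22x / (x + 6)^2 for real x > 0. By the quotient rule, f'(x) = 22(6 - x)/(x + 6)^3, which is positive for x < 6 and negative for x > 6. So f has a unique maximum at x = 6, and since 6 is a positive integer, the supremum over n ≥ 1 is attained at n = 6: d_6 = 22·6/(6 + 6)^2 = 22·6/144 = 11/12. Hence ||D|| = 11/12.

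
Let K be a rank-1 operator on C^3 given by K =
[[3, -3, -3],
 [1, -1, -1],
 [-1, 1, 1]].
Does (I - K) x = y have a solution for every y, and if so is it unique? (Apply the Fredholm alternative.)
(I - K) is invertible (det(I - K) = -2 ≠ 0), so for every y in C^3 the equation (I - K) x = y has a unique solution.

K has rank 1, so it is an outer product K = u v^T: every row of K is a multiple of one row vector. Reading off the entries, u = (3, 1, -1) and v = (1, -1, -1) (row i of K equals u_i·v^T). A rank-one matrix u v^T satisfies K u = u (v·u) and kills the (2)-dimensional subspace v^⊥, so its characteristic polynomial is lambda^2 (lambda - v·u) with v·u = tr K = 3. Hence the eigenvalues of I - K are 1 (multiplicity 2) and 1 - (3) = -2, so det(I - K) = -2. (Direct check: I - K =
[[-2, 3, 3],
 [-1, 2, 1],
 [1, -1, 0]]
has determinant -2.) The finite-dimensional Fredholm alternative says: either (I - K) is invertible, or ker(I - K) ≠ {0} and then range(I - K) = ker((I - K)^*)^⊥, with dim ker(I - K) = dim ker((I - K)^*). Since det(I - K) ≠ 0, 1 is not an eigenvalue of K and ker(I - K) = {0}, so we are in the first case: for every y there is a unique x = (I - K)^(-1) y. Explicitly, by the Sherman–Morrison formula, (I - u v^T)^(-1) = I + u v^T/(1 - v·u), i.e. (I - K)^(-1) = I + K/(-2).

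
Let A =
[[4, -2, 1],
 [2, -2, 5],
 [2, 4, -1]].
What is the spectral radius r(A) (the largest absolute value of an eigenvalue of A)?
r(A) = 6

The eigenvalues of A are the roots of its characteristic polynomial. With M = A (coefficients from the trace, the sum of principal 2x2 minors, and det A):
  p(λ) = det(λ I - M) = λ^3 - λ^2 - 28λ + 84.
By the rational root theorem any rational root is an integer divisor of 84. Testing λ = -6: p(-6) = -216 - 36 + 168 + 84 = 0, so λ = -6 is a root. Dividing out (λ + 6) leaves p(λ) = (λ + 6)(λ^2 - 7λ + 14). For λ^2 - 7λ + 14 the discriminant is -7. It is negative, so the roots are the complex-conjugate pair λ = 7/2 ± (sqrt(7)/2) i ≈ 3.5 ± 1.3229i. For a conjugate pair the product of the roots equals the constant term, so |λ|^2 = 14 and |λ| = sqrt(14) ≈ 3.7417.
Thus the eigenvalues (to 4 decimals) are 3.5 ± 1.3229i (modulus 3.7417); -6 (modulus 6). The spectral radius is the largest modulus: r(A) = 6. (Cross-check: r(A) ≤ ||A||_2 ≈ 6.8882; equality holds whenever A is normal, though it can also hold for some non-normal A.)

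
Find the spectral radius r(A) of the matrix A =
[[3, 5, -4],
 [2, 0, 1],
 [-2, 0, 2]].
r(A) ≈ 6.1576

The eigenvalues of A are the roots of its characteristic polynomial. With M = A (coefficients from the trace, the sum of principal 2x2 minors, and det A):
  p(λ) = det(λ I - M) = λ^3 - 5λ^2 - 12λ + 30.
No integer candidate from the rational root theorem (±divisors of 30) is a root, so the roots are irrational. The cubic discriminant is Δ = 33612 > 0, so there are three distinct real roots. p(-3) = -6 and p(-2) = 26 have opposite signs, so a root lies in (-3, -2); Newton's method refines it to λ ≈ -2.8607. p(1) = 14 and p(2) = -6 have opposite signs, so a root lies in (1, 2); Newton's method refines it to λ ≈ 1.7031. p(6) = -6 and p(7) = 44 have opposite signs, so a root lies in (6, 7); Newton's method refines it to λ ≈ 6.1576. Check (Vieta): the three roots sum to 5, matching tr M = 5.
Thus the eigenvalues (to 4 decimals) are -2.8607 (modulus 2.8607); 1.7031 (modulus 1.7031); 6.1576 (modulus 6.1576). The spectral radius is the largest modulus: r(A) ≈ 6.1576. (Cross-check: r(A) ≤ ||A||_2 ≈ 7.3733; equality holds whenever A is normal, though it can also hold for some non-normal A.)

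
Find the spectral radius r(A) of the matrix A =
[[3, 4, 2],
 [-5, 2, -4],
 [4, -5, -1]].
r(A) ≈ 5.2495

The eigenvalues of A are the roots of its characteristic polynomial. With M = A (coefficients from the trace, the sum of principal 2x2 minors, and det A):
  p(λ) = det(λ I - M) = λ^3 - 4λ^2 - 7λ + 116.
No integer candidate from the rational root theorem (±divisors of 116) is a root, so the roots are irrational. The cubic discriminant is Δ = -272996 < 0, so there is one real root and a complex-conjugate pair. p(-5) = -74 and p(-4) = 16 have opposite signs, so a root lies in (-5, -4); Newton's method refines it to λ ≈ -4.2094. Dividing out (λ - (-4.2094)) leaves approximately λ^2 - 8.2094λ + 27.5571. For λ^2 - 8.2094λ + 27.5571 the discriminant is -42.8336. It is negative, so the remaining roots are the complex-conjugate pair λ ≈ 4.1047 ± 3.2724i. Their product equals the constant term, so |λ|^2 ≈ 27.5571 and |λ| ≈ 5.2495.
Thus the eigenvalues (to 4 decimals) are -4.2094 (modulus 4.2094); 4.1047 ± 3.2724i (modulus 5.2495). The spectral radius is the largest modulus: r(A) ≈ 5.2495. (Cross-check: r(A) ≤ ||A||_2 ≈ 8.3671; equality holds whenever A is normal, though it can also hold for some non-normal A.)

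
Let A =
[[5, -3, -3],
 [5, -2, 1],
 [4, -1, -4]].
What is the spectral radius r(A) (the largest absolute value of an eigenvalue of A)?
r(A) = sqrt(12) ≈ 3.4641

The eigenvalues of A are the roots of its characteristic polynomial. With M = A (coefficients from the trace, the sum of principal 2x2 minors, and det A):
  p(λ) = det(λ I - M) = λ^3 + λ^2 + 6λ + 36.
By the rational root theorem any rational root is an integer divisor of 36. Testing λ = -3: p(-3) = -27 + 9 - 18 + 36 = 0, so λ = -3 is a root. Dividing out (λ + 3) leaves p(λ) = (λ + 3)(λ^2 - 2λ + 12). For λ^2 - 2λ + 12 the discriminant is -44. It is negative, so the roots are the complex-conjugate pair λ = 1 ± (sqrt(44)/2) i ≈ 1 ± 3.3166i. For a conjugate pair the product of the roots equals the constant term, so |λ|^2 = 12 and |λ| = sqrt(12) ≈ 3.4641.
Thus the eigenvalues (to 4 decimals) are 1 ± 3.3166i (modulus 3.4641); -3 (modulus 3). The spectral radius is the largest modulus: r(A) = sqrt(12) ≈ 3.4641. (Cross-check: r(A) ≤ ||A||_2 ≈ 9.5485; equality holds whenever A is normal, though it can also hold for some non-normal A.)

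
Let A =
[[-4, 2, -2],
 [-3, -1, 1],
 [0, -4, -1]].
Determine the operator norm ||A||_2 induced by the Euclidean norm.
||A||_2 ≈ 5.4171 (= sqrt(largest eigenvalue of A^T A))

||A||_2 = sigma_max(A) = sqrt(lambda_max(A^T A)). Form the symmetric matrix M = A^T A =
[[25, -5, 5],
 [-5, 21, -1],
 [5, -1, 6]].
Its characteristic polynomial (trace, sum of principal 2x2 minors, determinant of M give the coefficients) is
  p(λ) = det(λ I - M) = λ^3 - 52λ^2 + 750λ - 2500.
No integer candidate from the rational root theorem (±divisors of 2500) is a root, so the roots are irrational. The cubic discriminant is Δ = 13670000 > 0, so there are three distinct real roots. p(4) = -268 and p(5) = 75 have opposite signs, so a root lies in (4, 5); Newton's method refines it to λ ≈ 4.7611. p(17) = 135 and p(18) = -16 have opposite signs, so a root lies in (17, 18); Newton's method refines it to λ ≈ 17.8935. p(29) = -93 and p(30) = 200 have opposite signs, so a root lies in (29, 30); Newton's method refines it to λ ≈ 29.3455. Check (Vieta): the three roots sum to 52, matching tr M = 52.
So the eigenvalues of A^T A are ≈ 4.7611, 17.8935, 29.3455 (all ≥ 0, as they must be for A^T A). The largest is λ_max ≈ 29.3455, hence ||A||_2 = sqrt(λ_max) ≈ 5.4171.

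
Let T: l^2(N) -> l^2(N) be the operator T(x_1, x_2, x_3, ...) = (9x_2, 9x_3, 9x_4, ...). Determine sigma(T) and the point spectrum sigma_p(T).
sigma(T) = closed disk {z in C : |z| ≤ 9}; sigma_p(T) = open disk {z in C : |z| < 9}

Note T = 9·V where V is the unit left shift (V x)_k = x_{k+1}; so sigma(T) = 9·sigma(V) and ||T|| = 9||V||. ||T x||^2 = 81sum_{k≥2} |x_k|^2 ≤ 81||x||^2, with equality on {x : x_1 = 0}, so ||T|| = 9. For any lambda with |lambda| < 9, set r = lambda/9 (|r| < 1); the vector x = (1, r, r^2, ...) is in l^2 and satisfies T x = 9(r, r^2, ...) = lambda x, so lambda is an eigenvalue. On the boundary |lambda| = 9 the geometric series diverges, so no l^2 eigenvector exists, but these lambda lie in the approximate point spectrum. Hence sigma(T) is the closed disk of radius 9 and sigma_p(T) is the open disk.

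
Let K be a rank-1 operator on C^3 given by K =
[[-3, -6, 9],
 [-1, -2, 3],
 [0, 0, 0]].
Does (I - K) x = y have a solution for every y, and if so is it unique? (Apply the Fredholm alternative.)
(I - K) is invertible (det(I - K) = 6 ≠ 0), so for every y in C^3 the equation (I - K) x = y has a unique solution.

K has rank 1, so it is an outer product K = u v^T: every row of K is a multiple of one row vector. Reading off the entries, u = (3, 1, 0) and v = (-1, -2, 3) (row i of K equals u_i·v^T). A rank-one matrix u v^T satisfies K u = u (v·u) and kills the (2)-dimensional subspace v^⊥, so its characteristic polynomial is lambda^2 (lambda - v·u) with v·u = tr K = -5. Hence the eigenvalues of I - K are 1 (multiplicity 2) and 1 - (-5) = 6, so det(I - K) = 6. (Direct check: I - K =
[[4, 6, -9],
 [1, 3, -3],
 [0, 0, 1]]
has determinant 6.) The finite-dimensional Fredholm alternative says: either (I - K) is invertible, or ker(I - K) ≠ {0} and then range(I - K) = ker((I - K)^*)^⊥, with dim ker(I - K) = dim ker((I - K)^*). Since det(I - K) ≠ 0, 1 is not an eigenvalue of K and ker(I - K) = {0}, so we are in the first case: for every y there is a unique x = (I - K)^(-1) y. Explicitly, by the Sherman–Morrison formula, (I - u v^T)^(-1) = I + u v^T/(1 - v·u), i.e. (I - K)^(-1) = I + K/(6).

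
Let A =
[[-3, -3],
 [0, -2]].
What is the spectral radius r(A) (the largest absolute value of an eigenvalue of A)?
r(A) = 3

The eigenvalues of A are the roots of its characteristic polynomial. With M = A (coefficients from the trace and determinant):
  p(λ) = det(λ I - M) = λ^2 + 5λ + 6.
For λ^2 + 5λ + 6 the discriminant is 1. It is a perfect square (1^2), so the roots are rational: λ = (-5 ± 1)/2 = -2, -3.
Thus the eigenvalues (to 4 decimals) are -2 (modulus 2); -3 (modulus 3). The spectral radius is the largest modulus: r(A) = 3. (Cross-check: r(A) ≤ ||A||_2 ≈ 4.4966; equality holds whenever A is normal, though it can also hold for some non-normal A.)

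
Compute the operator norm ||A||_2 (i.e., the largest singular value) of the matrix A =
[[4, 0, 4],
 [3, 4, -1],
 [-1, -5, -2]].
||A||_2 ≈ 7.5628 (= sqrt(largest eigenvalue of A^T A))

||A||_2 = sigma_max(A) = sqrt(lambda_max(A^T A)). Form the symmetric matrix M = A^T A =
[[26, 17, 15],
 [17, 41, 6],
 [15, 6, 21]].
Its characteristic polynomial (trace, sum of principal 2x2 minors, determinant of M give the coefficients) is
  p(λ) = det(λ I - M) = λ^3 - 88λ^2 + 1923λ - 9216.
No integer candidate from the rational root theorem (±divisors of 9216) is a root, so the roots are irrational. The cubic discriminant is Δ = 849503700 > 0, so there are three distinct real roots. p(6) = -630 and p(7) = 276 have opposite signs, so a root lies in (6, 7); Newton's method refines it to λ ≈ 6.6789. p(24) = 72 and p(25) = -516 have opposite signs, so a root lies in (24, 25); Newton's method refines it to λ ≈ 24.1252. p(57) = -324 and p(58) = 1398 have opposite signs, so a root lies in (57, 58); Newton's method refines it to λ ≈ 57.1959. Check (Vieta): the three roots sum to 88, matching tr M = 88.
So the eigenvalues of A^T A are ≈ 6.6789, 24.1252, 57.1959 (all ≥ 0, as they must be for A^T A). The largest is λ_max ≈ 57.1959, hence ||A||_2 = sqrt(λ_max) ≈ 7.5628.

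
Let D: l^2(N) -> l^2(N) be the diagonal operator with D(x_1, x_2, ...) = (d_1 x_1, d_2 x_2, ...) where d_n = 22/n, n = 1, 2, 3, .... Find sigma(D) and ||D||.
sigma(D) = {22/n : n ≥ 1} ∪ {0}; ||D|| = 22

A bounded diagonal operator on l^2 with diagonal entries d_n has spectrum equal to the closure of {d_n : n ≥ 1}: every d_n is an eigenvalue (with eigenvector e_n), so {d_n} ⊂ sigma(D); the spectrum is closed, so its closure is too; and for lambda not in the closure, (D - lambda I) has bounded inverse (the diagonal entries 1/(d_n - lambda) are bounded). For our sequence d_n = 22/n, n = 1, 2, 3, ...:
  - {d_n} = {22/n : n ≥ 1}; the only limit point is 0
  - closure = {22/n : n ≥ 1} ∪ {0}
For the norm: a diagonal operator has ||D|| = sup_n |d_n|. Here d_n = 22/n is positive and decreasing, so sup_n |d_n| = d_1 = 22. So ||D|| = 22.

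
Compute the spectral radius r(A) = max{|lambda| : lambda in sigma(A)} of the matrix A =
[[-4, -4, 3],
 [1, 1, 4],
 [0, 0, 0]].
r(A) = 3

The eigenvalues of A are the roots of its characteristic polynomial. With M = A (coefficients from the trace, the sum of principal 2x2 minors, and det A):
  p(λ) = det(λ I - M) = λ^3 + 3λ^2.
The constant term is 0, so λ = 0 is a root. Dividing out λ leaves p(λ) = λ(λ^2 + 3λ). For λ^2 + 3λ the discriminant is 9. It is a perfect square (3^2), so the roots are rational: λ = (-3 ± 3)/2 = 0, -3.
Thus the eigenvalues (to 4 decimals) are 0 (modulus 0); -3 (modulus 3). The spectral radius is the largest modulus: r(A) = 3. (Cross-check: r(A) ≤ ||A||_2 ≈ 6.4557; equality holds whenever A is normal, though it can also hold for some non-normal A.)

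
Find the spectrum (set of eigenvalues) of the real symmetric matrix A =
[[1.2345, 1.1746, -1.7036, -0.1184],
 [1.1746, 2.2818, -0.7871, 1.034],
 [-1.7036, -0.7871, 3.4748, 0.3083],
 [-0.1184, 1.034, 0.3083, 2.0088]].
sigma(A) ≈ {0, 1, 3, 5}

A is real symmetric, so its spectrum consists of real eigenvalues. Expanding the characteristic polynomial of the displayed matrix gives
  det(λ I - A) = p(λ) = λ^4 + (-9)λ^3 + (23)λ^2 + (-14.9988)λ + (0).
Solving p(λ) = 0 yields eigenvalues ≈ 0, 1, 3, 5. (A is shown rounded to 4 decimals, so these recover the underlying integer eigenvalues to within that precision.)
Verification: the trace of A = 9 equals the sum of eigenvalues 9, and det(A) ≈ -0.0005 matches the eigenvalue product 0.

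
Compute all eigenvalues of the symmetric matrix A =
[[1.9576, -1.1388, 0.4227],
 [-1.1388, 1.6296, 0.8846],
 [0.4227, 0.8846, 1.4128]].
sigma(A) ≈ {0, 2, 3}

A is real symmetric, so its spectrum consists of real eigenvalues. Expanding the characteristic polynomial of the displayed matrix gives
  det(λ I - A) = p(λ) = λ^3 + (-5)λ^2 + (6)λ + (0).
Solving p(λ) = 0 yields eigenvalues ≈ 0, 2, 3. (A is shown rounded to 4 decimals, so these recover the underlying integer eigenvalues to within that precision.)
Verification: the trace of A = 5 equals the sum of eigenvalues 5, and det(A) ≈ 0.0001 matches the eigenvalue product 0.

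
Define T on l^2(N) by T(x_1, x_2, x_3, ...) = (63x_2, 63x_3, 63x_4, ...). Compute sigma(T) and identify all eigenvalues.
sigma(T) = closed disk {z in C : |z| ≤ 63}; sigma_p(T) = open disk {z in C : |z| < 63}

Note T = 63·V where V is the unit left shift (V x)_k = x_{k+1}; so sigma(T) = 63·sigma(V) and ||T|| = 63||V||. ||T x||^2 = 3969sum_{k≥2} |x_k|^2 ≤ 3969||x||^2, with equality on {x : x_1 = 0}, so ||T|| = 63. For any lambda with |lambda| < 63, set r = lambda/63 (|r| < 1); the vector x = (1, r, r^2, ...) is in l^2 and satisfies T x = 63(r, r^2, ...) = lambda x, so lambda is an eigenvalue. On the boundary |lambda| = 63 the geometric series diverges, so no l^2 eigenvector exists, but these lambda lie in the approximate point spectrum. Hence sigma(T) is the closed disk of radius 63 and sigma_p(T) is the open disk.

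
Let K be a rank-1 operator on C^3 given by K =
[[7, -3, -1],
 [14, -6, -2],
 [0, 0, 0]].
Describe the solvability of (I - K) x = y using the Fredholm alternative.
(I - K) is singular (det(I - K) = 0, i.e. 1 ∈ sigma(K)). (I - K) x = y is solvable iff y ⊥ ker((I - K)^*) = span{(7, -3, -1)}, i.e. iff 7y_1 - 3y_2 - y_3 = 0. When solvable, the solutions are x = y + c·(1, 2, 0), c arbitrary (ker(I - K) = span{(1, 2, 0)}, dimension 1).

K has rank 1, so it is an outer product K = u v^T: every row of K is a multiple of one row vector. Reading off the entries, u = (1, 2, 0) and v = (7, -3, -1) (row i of K equals u_i·v^T). A rank-one matrix u v^T satisfies K u = u (v·u) and kills the (2)-dimensional subspace v^⊥, so its characteristic polynomial is lambda^2 (lambda - v·u) with v·u = tr K = 1. Hence the eigenvalues of I - K are 1 (multiplicity 2) and 1 - (1) = 0, so det(I - K) = 0. (Direct check: I - K =
[[-6, 3, 1],
 [-14, 7, 2],
 [0, 0, 1]]
has determinant 0.) So 1 is an eigenvalue of K and (I - K) is not invertible. The finite-dimensional Fredholm alternative says: either (I - K) is invertible, or ker(I - K) ≠ {0} and then range(I - K) = ker((I - K)^*)^⊥, with dim ker(I - K) = dim ker((I - K)^*). We are in the second case, so we need both kernels. Kernel of I - K: (I - K) u = u - u (v·u) = u - u = 0, so ker(I - K) = span{u} = span{(1, 2, 0)} (it is exactly 1-dimensional because rank(I - K) = 2). Kernel of the adjoint: K is real, so (I - K)^* = I - K^T = I - v u^T, and (I - v u^T) v = v - v (u·v) = 0; hence ker((I - K)^*) = span{v} = span{(7, -3, -1)}. Therefore (I - K) x = y is solvable iff <y, v> = 0, i.e. iff 7y_1 - 3y_2 - y_3 = 0. When this holds, K y = u (v·y) = 0, so (I - K) y = y and x = y is a particular solution; the full solution set is the line x = y + c·u = y + c·(1, 2, 0), c ∈ C.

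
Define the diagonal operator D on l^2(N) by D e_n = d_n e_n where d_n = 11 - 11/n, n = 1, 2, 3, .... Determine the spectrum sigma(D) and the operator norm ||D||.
sigma(D) = {11 - 11/n : n ≥ 1} ∪ {11}; ||D|| = 11

A bounded diagonal operator on l^2 with diagonal entries d_n has spectrum equal to the closure of {d_n : n ≥ 1}: every d_n is an eigenvalue (with eigenvector e_n), so {d_n} ⊂ sigma(D); the spectrum is closed, so its closure is too; and for lambda not in the closure, (D - lambda I) has bounded inverse (the diagonal entries 1/(d_n - lambda) are bounded). For our sequence d_n = 11 - 11/n, n = 1, 2, 3, ...:
  - {d_n} = {11 - 11/n : n ≥ 1}; the only limit point is 11
  - closure = {11 - 11/n : n ≥ 1} ∪ {11}
For the norm: a diagonal operator has ||D|| = sup_n |d_n|. Here d_n = 11 - 11/n increases monotonically from d_1 = 0 toward 11, with all terms in [0, 11); so sup_n |d_n| = 11 (the supremum is the limit, not attained). So ||D|| = 11.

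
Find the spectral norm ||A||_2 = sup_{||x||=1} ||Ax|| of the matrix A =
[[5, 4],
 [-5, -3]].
||A||_2 = sqrt((75 + sqrt(5525))/2) ≈ 8.6409 (= sqrt(largest eigenvalue of A^T A))

||A||_2 = sigma_max(A) = sqrt(lambda_max(A^T A)). Form the symmetric matrix M = A^T A =
[[50, 35],
 [35, 25]].
Its characteristic polynomial (trace, determinant of M give the coefficients) is
  p(λ) = det(λ I - M) = λ^2 - 75λ + 25.
For λ^2 - 75λ + 25 the discriminant is 5525. It is nonnegative but not a perfect square, so the roots are real and irrational: λ = (75 ± sqrt(5525))/2 ≈ 74.6652, 0.3348.
So the eigenvalues of A^T A are ≈ 0.3348, 74.6652 (all ≥ 0, as they must be for A^T A). The largest is λ_max = (75 + sqrt(5525))/2 ≈ 74.6652, hence ||A||_2 = sqrt(λ_max) = sqrt((75 + sqrt(5525))/2) ≈ 8.6409.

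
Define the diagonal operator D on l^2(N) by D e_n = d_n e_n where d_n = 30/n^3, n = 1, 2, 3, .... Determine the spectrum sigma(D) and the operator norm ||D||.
sigma(D) = {30/n^3 : n ≥ 1} ∪ {0}; ||D|| = 30

A bounded diagonal operator on l^2 with diagonal entries d_n has spectrum equal to the closure of {d_n : n ≥ 1}: every d_n is an eigenvalue (with eigenvector e_n), so {d_n} ⊂ sigma(D); the spectrum is closed, so its closure is too; and for lambda not in the closure, (D - lambda I) has bounded inverse (the diagonal entries 1/(d_n - lambda) are bounded). For our sequence d_n = 30/n^3, n = 1, 2, 3, ...:
  - {d_n} = {30/n^3 : n ≥ 1}; the only limit point is 0
  - closure = {30/n^3 : n ≥ 1} ∪ {0}
For the norm: a diagonal operator has ||D|| = sup_n |d_n|. Here d_n = 30/n^3 is positive and decreasing, so sup_n |d_n| = d_1 = 30. So ||D|| = 30.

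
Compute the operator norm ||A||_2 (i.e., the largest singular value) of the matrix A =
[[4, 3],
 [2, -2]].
||A||_2 = sqrt((33 + sqrt(305))/2) ≈ 5.0232 (= sqrt(largest eigenvalue of A^T A))

||A||_2 = sigma_max(A) = sqrt(lambda_max(A^T A)). Form the symmetric matrix M = A^T A =
[[20, 8],
 [8, 13]].
Its characteristic polynomial (trace, determinant of M give the coefficients) is
  p(λ) = det(λ I - M) = λ^2 - 33λ + 196.
For λ^2 - 33λ + 196 the discriminant is 305. It is nonnegative but not a perfect square, so the roots are real and irrational: λ = (33 ± sqrt(305))/2 ≈ 25.2321, 7.7679.
So the eigenvalues of A^T A are ≈ 7.7679, 25.2321 (all ≥ 0, as they must be for A^T A). The largest is λ_max = (33 + sqrt(305))/2 ≈ 25.2321, hence ||A||_2 = sqrt(λ_max) = sqrt((33 + sqrt(305))/2) ≈ 5.0232.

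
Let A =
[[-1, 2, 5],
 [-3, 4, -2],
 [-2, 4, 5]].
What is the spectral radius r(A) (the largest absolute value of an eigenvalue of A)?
r(A) ≈ 6.1009

The eigenvalues of A are the roots of its characteristic polynomial. With M = A (coefficients from the trace, the sum of principal 2x2 minors, and det A):
  p(λ) = det(λ I - M) = λ^3 - 8λ^2 + 35λ + 10.
No integer candidate from the rational root theorem (±divisors of 10) is a root, so the roots are irrational. The cubic discriminant is Δ = -125720 < 0, so there is one real root and a complex-conjugate pair. p(-1) = -34 and p(0) = 10 have opposite signs, so a root lies in (-1, 0); Newton's method refines it to λ ≈ -0.2687. Dividing out (λ - (-0.2687)) leaves approximately λ^2 - 8.2687λ + 37.2215. For λ^2 - 8.2687λ + 37.2215 the discriminant is -80.5151. It is negative, so the remaining roots are the complex-conjugate pair λ ≈ 4.1343 ± 4.4865i. Their product equals the constant term, so |λ|^2 ≈ 37.2215 and |λ| ≈ 6.1009.
Thus the eigenvalues (to 4 decimals) are -0.2687 (modulus 0.2687); 4.1343 ± 4.4865i (modulus 6.1009). The spectral radius is the largest modulus: r(A) ≈ 6.1009. (Cross-check: r(A) ≤ ||A||_2 ≈ 8.6867; equality holds whenever A is normal, though it can also hold for some non-normal A.)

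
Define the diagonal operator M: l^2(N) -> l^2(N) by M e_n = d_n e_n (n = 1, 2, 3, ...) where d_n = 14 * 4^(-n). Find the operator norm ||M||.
||M|| = 7/2 (attained at n = 1)

For M diagonal, ||M|| = sup_n |d_n|. The sequence d_n = 14 * 4^(-n) is positive and strictly decreasing (ratio 4^(-1) < 1), so the supremum is d_1 = 14/4 = 7/2. Hence ||M|| = 7/2.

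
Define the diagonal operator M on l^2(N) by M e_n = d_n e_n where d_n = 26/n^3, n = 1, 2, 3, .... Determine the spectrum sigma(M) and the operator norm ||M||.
sigma(M) = {26/n^3 : n ≥ 1} ∪ {0}; ||M|| = 26

A bounded diagonal operator on l^2 with diagonal entries d_n has spectrum equal to the closure of {d_n : n ≥ 1}: every d_n is an eigenvalue (with eigenvector e_n), so {d_n} ⊂ sigma(M); the spectrum is closed, so its closure is too; and for lambda not in the closure, (M - lambda I) has bounded inverse (the diagonal entries 1/(d_n - lambda) are bounded). For our sequence d_n = 26/n^3, n = 1, 2, 3, ...:
  - {d_n} = {26/n^3 : n ≥ 1}; the only limit point is 0
  - closure = {26/n^3 : n ≥ 1} ∪ {0}
For the norm: a diagonal operator has ||M|| = sup_n |d_n|. Here d_n = 26/n^3 is positive and decreasing, so sup_n |d_n| = d_1 = 26. So ||M|| = 26.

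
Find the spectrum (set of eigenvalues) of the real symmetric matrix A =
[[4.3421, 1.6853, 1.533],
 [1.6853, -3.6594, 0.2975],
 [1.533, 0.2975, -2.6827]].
sigma(A) ≈ {-4, -3, 5}

A is real symmetric, so its spectrum consists of real eigenvalues. Expanding the characteristic polynomial of the displayed matrix gives
  det(λ I - A) = p(λ) = λ^3 + (2)λ^2 + (-23)λ + (-60).
Solving p(λ) = 0 yields eigenvalues ≈ -4, -3, 5. (A is shown rounded to 4 decimals, so these recover the underlying integer eigenvalues to within that precision.)
Verification: the trace of A = -2 equals the sum of eigenvalues -2, and det(A) ≈ 59.9990 matches the eigenvalue product 60.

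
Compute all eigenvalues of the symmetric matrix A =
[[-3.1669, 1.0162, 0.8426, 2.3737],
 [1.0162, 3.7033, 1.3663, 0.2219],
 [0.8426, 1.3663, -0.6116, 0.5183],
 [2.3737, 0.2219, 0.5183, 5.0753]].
sigma(A) ≈ {-4, -1, 4, 6}

A is real symmetric, so its spectrum consists of real eigenvalues. Expanding the characteristic polynomial of the displayed matrix gives
  det(λ I - A) = p(λ) = λ^4 + (-5)λ^3 + (-22)λ^2 + (80)λ + (95.9946).
Solving p(λ) = 0 yields eigenvalues ≈ -4, -1, 4, 6. (A is shown rounded to 4 decimals, so these recover the underlying integer eigenvalues to within that precision.)
Verification: the trace of A = 5 equals the sum of eigenvalues 5, and det(A) ≈ 95.9946 matches the eigenvalue product 96.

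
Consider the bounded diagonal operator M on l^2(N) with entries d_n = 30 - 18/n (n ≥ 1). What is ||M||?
||M|| = 30

For a diagonal operator on l^2 with entries d_n, ||M|| = sup_n |d_n|. Here d_1 = 12, d_2 = 21, ..., and d_n = 30 - 18/n increases monotonically toward 30. All terms lie in [12, 30), so |d_n| = d_n and the supremum is the limit 30, which is not attained by any individual d_n. Hence ||M|| = 30.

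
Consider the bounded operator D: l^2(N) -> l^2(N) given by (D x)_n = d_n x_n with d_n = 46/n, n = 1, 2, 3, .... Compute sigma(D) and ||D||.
sigma(D) = {46/n : n ≥ 1} ∪ {0}; ||D|| = 46

A bounded diagonal operator on l^2 with diagonal entries d_n has spectrum equal to the closure of {d_n : n ≥ 1}: every d_n is an eigenvalue (with eigenvector e_n), so {d_n} ⊂ sigma(D); the spectrum is closed, so its closure is too; and for lambda not in the closure, (D - lambda I) has bounded inverse (the diagonal entries 1/(d_n - lambda) are bounded). For our sequence d_n = 46/n, n = 1, 2, 3, ...:
  - {d_n} = {46/n : n ≥ 1}; the only limit point is 0
  - closure = {46/n : n ≥ 1} ∪ {0}
For the norm: a diagonal operator has ||D|| = sup_n |d_n|. Here d_n = 46/n is positive and decreasing, so sup_n |d_n| = d_1 = 46. So ||D|| = 46.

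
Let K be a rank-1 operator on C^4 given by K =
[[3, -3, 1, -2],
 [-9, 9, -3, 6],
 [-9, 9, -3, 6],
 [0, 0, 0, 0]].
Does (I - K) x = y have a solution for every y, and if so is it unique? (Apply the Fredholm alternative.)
(I - K) is invertible (det(I - K) = -8 ≠ 0), so for every y in C^4 the equation (I - K) x = y has a unique solution.

K has rank 1, so it is an outer product K = u v^T: every row of K is a multiple of one row vector. Reading off the entries, u = (1, -3, -3, 0) and v = (3, -3, 1, -2) (row i of K equals u_i·v^T). A rank-one matrix u v^T satisfies K u = u (v·u) and kills the (3)-dimensional subspace v^⊥, so its characteristic polynomial is lambda^3 (lambda - v·u) with v·u = tr K = 9. Hence the eigenvalues of I - K are 1 (multiplicity 3) and 1 - (9) = -8, so det(I - K) = -8. (Direct check: I - K =
[[-2, 3, -1, 2],
 [9, -8, 3, -6],
 [9, -9, 4, -6],
 [0, 0, 0, 1]]
has determinant -8.) The finite-dimensional Fredholm alternative says: either (I - K) is invertible, or ker(I - K) ≠ {0} and then range(I - K) = ker((I - K)^*)^⊥, with dim ker(I - K) = dim ker((I - K)^*). Since det(I - K) ≠ 0, 1 is not an eigenvalue of K and ker(I - K) = {0}, so we are in the first case: for every y there is a unique x = (I - K)^(-1) y. Explicitly, by the Sherman–Morrison formula, (I - u v^T)^(-1) = I + u v^T/(1 - v·u), i.e. (I - K)^(-1) = I + K/(-8).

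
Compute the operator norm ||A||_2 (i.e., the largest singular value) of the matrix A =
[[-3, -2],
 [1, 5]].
||A||_2 = sqrt((39 + sqrt(845))/2) ≈ 5.8339 (= sqrt(largest eigenvalue of A^T A))

||A||_2 = sigma_max(A) = sqrt(lambda_max(A^T A)). Form the symmetric matrix M = A^T A =
[[10, 11],
 [11, 29]].
Its characteristic polynomial (trace, determinant of M give the coefficients) is
  p(λ) = det(λ I - M) = λ^2 - 39λ + 169.
For λ^2 - 39λ + 169 the discriminant is 845. It is nonnegative but not a perfect square, so the roots are real and irrational: λ = (39 ± sqrt(845))/2 ≈ 34.0344, 4.9656.
So the eigenvalues of A^T A are ≈ 4.9656, 34.0344 (all ≥ 0, as they must be for A^T A). The largest is λ_max = (39 + sqrt(845))/2 ≈ 34.0344, hence ||A||_2 = sqrt(λ_max) = sqrt((39 + sqrt(845))/2) ≈ 5.8339.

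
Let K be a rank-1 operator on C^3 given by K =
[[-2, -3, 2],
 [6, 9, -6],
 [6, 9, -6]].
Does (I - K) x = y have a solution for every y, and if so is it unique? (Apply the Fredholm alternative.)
(I - K) is singular (det(I - K) = 0, i.e. 1 ∈ sigma(K)). (I - K) x = y is solvable iff y ⊥ ker((I - K)^*) = span{(-2, -3, 2)}, i.e. iff -2y_1 - 3y_2 + 2y_3 = 0. When solvable, the solutions are x = y + c·(1, -3, -3), c arbitrary (ker(I - K) = span{(1, -3, -3)}, dimension 1).

K has rank 1, so it is an outer product K = u v^T: every row of K is a multiple of one row vector. Reading off the entries, u = (1, -3, -3) and v = (-2, -3, 2) (row i of K equals u_i·v^T). A rank-one matrix u v^T satisfies K u = u (v·u) and kills the (2)-dimensional subspace v^⊥, so its characteristic polynomial is lambda^2 (lambda - v·u) with v·u = tr K = 1. Hence the eigenvalues of I - K are 1 (multiplicity 2) and 1 - (1) = 0, so det(I - K) = 0. (Direct check: I - K =
[[3, 3, -2],
 [-6, -8, 6],
 [-6, -9, 7]]
has determinant 0.) So 1 is an eigenvalue of K and (I - K) is not invertible. The finite-dimensional Fredholm alternative says: either (I - K) is invertible, or ker(I - K) ≠ {0} and then range(I - K) = ker((I - K)^*)^⊥, with dim ker(I - K) = dim ker((I - K)^*). We are in the second case, so we need both kernels. Kernel of I - K: (I - K) u = u - u (v·u) = u - u = 0, so ker(I - K) = span{u} = span{(1, -3, -3)} (it is exactly 1-dimensional because rank(I - K) = 2). Kernel of the adjoint: K is real, so (I - K)^* = I - K^T = I - v u^T, and (I - v u^T) v = v - v (u·v) = 0; hence ker((I - K)^*) = span{v} = span{(-2, -3, 2)}. Therefore (I - K) x = y is solvable iff <y, v> = 0, i.e. iff -2y_1 - 3y_2 + 2y_3 = 0. When this holds, K y = u (v·y) = 0, so (I - K) y = y and x = y is a particular solution; the full solution set is the line x = y + c·u = y + c·(1, -3, -3), c ∈ C.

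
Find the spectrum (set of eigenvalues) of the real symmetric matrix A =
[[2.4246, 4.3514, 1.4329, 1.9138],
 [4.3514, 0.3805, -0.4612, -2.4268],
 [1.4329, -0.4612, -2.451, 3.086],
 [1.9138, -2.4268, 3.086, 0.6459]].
sigma(A) ≈ {-5, -4, 4, 6}

A is real symmetric, so its spectrum consists of real eigenvalues. Expanding the characteristic polynomial of the displayed matrix gives
  det(λ I - A) = p(λ) = λ^4 + (-1)λ^3 + (-46)λ^2 + (16)λ + (480).
Solving p(λ) = 0 yields eigenvalues ≈ -5, -4, 4, 6. (A is shown rounded to 4 decimals, so these recover the underlying integer eigenvalues to within that precision.)
Verification: the trace of A = 1 equals the sum of eigenvalues 1, and det(A) ≈ 479.9991 matches the eigenvalue product 480.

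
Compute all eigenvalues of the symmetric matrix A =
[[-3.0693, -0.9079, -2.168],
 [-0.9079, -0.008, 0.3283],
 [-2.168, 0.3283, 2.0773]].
sigma(A) ≈ {-4, 0, 3}

A is real symmetric, so its spectrum consists of real eigenvalues. Expanding the characteristic polynomial of the displayed matrix gives
  det(λ I - A) = p(λ) = λ^3 + (1)λ^2 + (-12)λ + (0).
Solving p(λ) = 0 yields eigenvalues ≈ -4, 0, 3. (A is shown rounded to 4 decimals, so these recover the underlying integer eigenvalues to within that precision.)
Verification: the trace of A = -1 equals the sum of eigenvalues -1, and det(A) ≈ -0.0005 matches the eigenvalue product 0.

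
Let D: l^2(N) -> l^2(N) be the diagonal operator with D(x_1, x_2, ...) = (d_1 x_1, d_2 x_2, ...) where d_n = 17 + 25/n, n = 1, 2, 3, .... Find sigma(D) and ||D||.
sigma(D) = {17 + 25/n : n ≥ 1} ∪ {17}; ||D|| = 42

A bounded diagonal operator on l^2 with diagonal entries d_n has spectrum equal to the closure of {d_n : n ≥ 1}: every d_n is an eigenvalue (with eigenvector e_n), so {d_n} ⊂ sigma(D); the spectrum is closed, so its closure is too; and for lambda not in the closure, (D - lambda I) has bounded inverse (the diagonal entries 1/(d_n - lambda) are bounded). For our sequence d_n = 17 + 25/n, n = 1, 2, 3, ...:
  - {d_n} = {17 + 25/n : n ≥ 1}; the only limit point is 17
  - closure = {17 + 25/n : n ≥ 1} ∪ {17}
For the norm: a diagonal operator has ||D|| = sup_n |d_n|. Here d_n = 17 + 25/n is positive and decreasing, so sup_n |d_n| = d_1 = 17 + 25 = 42. So ||D|| = 42.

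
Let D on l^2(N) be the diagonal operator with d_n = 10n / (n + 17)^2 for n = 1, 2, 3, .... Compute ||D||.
||D|| = 5/34 (attained at n = 17)

For D diagonal, ||D|| = sup_n |d_n|. Treat f(x) = 10x / (x + 17)^2 for real x > 0. By the quotient rule, f'(x) = 10(17 - x)/(x + 17)^3, which is positive for x < 17 and negative for x > 17. So f has a unique maximum at x = 17, and since 17 is a positive integer, the supremum over n ≥ 1 is attained at n = 17: d_17 = 10·17/(17 + 17)^2 = 10·17/1156 = 5/34. Hence ||D|| = 5/34.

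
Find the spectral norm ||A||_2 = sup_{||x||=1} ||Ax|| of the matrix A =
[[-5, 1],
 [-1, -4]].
||A||_2 = sqrt((43 + sqrt(85))/2) ≈ 5.1098 (= sqrt(largest eigenvalue of A^T A))

||A||_2 = sigma_max(A) = sqrt(lambda_max(A^T A)). Form the symmetric matrix M = A^T A =
[[26, -1],
 [-1, 17]].
Its characteristic polynomial (trace, determinant of M give the coefficients) is
  p(λ) = det(λ I - M) = λ^2 - 43λ + 441.
For λ^2 - 43λ + 441 the discriminant is 85. It is nonnegative but not a perfect square, so the roots are real and irrational: λ = (43 ± sqrt(85))/2 ≈ 26.1098, 16.8902.
So the eigenvalues of A^T A are ≈ 16.8902, 26.1098 (all ≥ 0, as they must be for A^T A). The largest is λ_max = (43 + sqrt(85))/2 ≈ 26.1098, hence ||A||_2 = sqrt(λ_max) = sqrt((43 + sqrt(85))/2) ≈ 5.1098.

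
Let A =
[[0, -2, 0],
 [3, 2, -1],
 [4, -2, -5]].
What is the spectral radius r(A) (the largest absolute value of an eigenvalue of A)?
r(A) ≈ 5.0505

The eigenvalues of A are the roots of its characteristic polynomial. With M = A (coefficients from the trace, the sum of principal 2x2 minors, and det A):
  p(λ) = det(λ I - M) = λ^3 + 3λ^2 - 6λ + 22.
No integer candidate from the rational root theorem (±divisors of 22) is a root, so the roots are irrational. The cubic discriminant is Δ = -21384 < 0, so there is one real root and a complex-conjugate pair. p(-6) = -50 and p(-5) = 2 have opposite signs, so a root lies in (-6, -5); Newton's method refines it to λ ≈ -5.0505. Dividing out (λ - (-5.0505)) leaves approximately λ^2 - 2.0505λ + 4.356. For λ^2 - 2.0505λ + 4.356 the discriminant is -13.2195. It is negative, so the remaining roots are the complex-conjugate pair λ ≈ 1.0252 ± 1.8179i. Their product equals the constant term, so |λ|^2 ≈ 4.356 and |λ| ≈ 2.0871.
Thus the eigenvalues (to 4 decimals) are -5.0505 (modulus 5.0505); 1.0252 ± 1.8179i (modulus 2.0871). The spectral radius is the largest modulus: r(A) ≈ 5.0505. (Cross-check: r(A) ≤ ||A||_2 ≈ 7.0609; equality holds whenever A is normal, though it can also hold for some non-normal A.)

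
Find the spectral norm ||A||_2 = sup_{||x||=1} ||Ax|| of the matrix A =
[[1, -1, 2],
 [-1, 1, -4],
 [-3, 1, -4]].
||A||_2 ≈ 6.9412 (= sqrt(largest eigenvalue of A^T A))

||A||_2 = sigma_max(A) = sqrt(lambda_max(A^T A)). Form the symmetric matrix M = A^T A =
[[11, -5, 18],
 [-5, 3, -10],
 [18, -10, 36]].
Its characteristic polynomial (trace, sum of principal 2x2 minors, determinant of M give the coefficients) is
  p(λ) = det(λ I - M) = λ^3 - 50λ^2 + 88λ - 16.
No integer candidate from the rational root theorem (±divisors of 16) is a root, so the roots are irrational. The cubic discriminant is Δ = 9894400 > 0, so there are three distinct real roots. p(0) = -16 and p(1) = 23 have opposite signs, so a root lies in (0, 1); Newton's method refines it to λ ≈ 0.2058. p(1) = 23 and p(2) = -32 have opposite signs, so a root lies in (1, 2); Newton's method refines it to λ ≈ 1.6138. p(48) = -400 and p(49) = 1895 have opposite signs, so a root lies in (48, 49); Newton's method refines it to λ ≈ 48.1804. Check (Vieta): the three roots sum to 50, matching tr M = 50.
So the eigenvalues of A^T A are ≈ 0.2058, 1.6138, 48.1804 (all ≥ 0, as they must be for A^T A). The largest is λ_max ≈ 48.1804, hence ||A||_2 = sqrt(λ_max) ≈ 6.9412.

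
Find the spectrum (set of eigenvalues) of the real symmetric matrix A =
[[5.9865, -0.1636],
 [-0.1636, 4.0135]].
sigma(A) ≈ {4, 6}

A is real symmetric, so its spectrum consists of real eigenvalues. Expanding the characteristic polynomial of the displayed matrix gives
  det(λ I - A) = p(λ) = λ^2 + (-10)λ + (24).
Solving p(λ) = 0 yields eigenvalues ≈ 4, 6. (A is shown rounded to 4 decimals, so these recover the underlying integer eigenvalues to within that precision.)
Verification: the trace of A = 10 equals the sum of eigenvalues 10, and det(A) ≈ 24.0001 matches the eigenvalue product 24.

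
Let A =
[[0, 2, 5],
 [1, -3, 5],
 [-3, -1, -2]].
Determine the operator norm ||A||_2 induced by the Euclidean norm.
||A||_2 ≈ 7.5363 (= sqrt(largest eigenvalue of A^T A))

||A||_2 = sigma_max(A) = sqrt(lambda_max(A^T A)). Form the symmetric matrix M = A^T A =
[[10, 0, 11],
 [0, 14, -3],
 [11, -3, 54]].
Its characteristic polynomial (trace, sum of principal 2x2 minors, determinant of M give the coefficients) is
  p(λ) = det(λ I - M) = λ^3 - 78λ^2 + 1306λ - 5776.
No integer candidate from the rational root theorem (±divisors of 5776) is a root, so the roots are irrational. The cubic discriminant is Δ = 193031024 > 0, so there are three distinct real roots. p(7) = -113 and p(8) = 192 have opposite signs, so a root lies in (7, 8); Newton's method refines it to λ ≈ 7.3301. p(13) = 217 and p(14) = -36 have opposite signs, so a root lies in (13, 14); Newton's method refines it to λ ≈ 13.8739. p(56) = -1632 and p(57) = 437 have opposite signs, so a root lies in (56, 57); Newton's method refines it to λ ≈ 56.796. Check (Vieta): the three roots sum to 78, matching tr M = 78.
So the eigenvalues of A^T A are ≈ 7.3301, 13.8739, 56.796 (all ≥ 0, as they must be for A^T A). The largest is λ_max ≈ 56.796, hence ||A||_2 = sqrt(λ_max) ≈ 7.5363.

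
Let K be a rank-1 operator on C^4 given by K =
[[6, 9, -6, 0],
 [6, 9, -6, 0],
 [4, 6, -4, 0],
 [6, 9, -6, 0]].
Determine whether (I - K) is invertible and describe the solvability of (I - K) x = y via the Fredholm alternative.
(I - K) is invertible (det(I - K) = -10 ≠ 0), so for every y in C^4 the equation (I - K) x = y has a unique solution.

K has rank 1, so it is an outer product K = u v^T: every row of K is a multiple of one row vector. Reading off the entries, u = (3, 3, 2, 3) and v = (2, 3, -2, 0) (row i of K equals u_i·v^T). A rank-one matrix u v^T satisfies K u = u (v·u) and kills the (3)-dimensional subspace v^⊥, so its characteristic polynomial is lambda^3 (lambda - v·u) with v·u = tr K = 11. Hence the eigenvalues of I - K are 1 (multiplicity 3) and 1 - (11) = -10, so det(I - K) = -10. (Direct check: I - K =
[[-5, -9, 6, 0],
 [-6, -8, 6, 0],
 [-4, -6, 5, 0],
 [-6, -9, 6, 1]]
has determinant -10.) The finite-dimensional Fredholm alternative says: either (I - K) is invertible, or ker(I - K) ≠ {0} and then range(I - K) = ker((I - K)^*)^⊥, with dim ker(I - K) = dim ker((I - K)^*). Since det(I - K) ≠ 0, 1 is not an eigenvalue of K and ker(I - K) = {0}, so we are in the first case: for every y there is a unique x = (I - K)^(-1) y. Explicitly, by the Sherman–Morrison formula, (I - u v^T)^(-1) = I + u v^T/(1 - v·u), i.e. (I - K)^(-1) = I + K/(-10).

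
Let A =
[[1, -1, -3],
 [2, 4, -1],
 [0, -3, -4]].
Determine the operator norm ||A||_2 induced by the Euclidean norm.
||A||_2 ≈ 6.0885 (= sqrt(largest eigenvalue of A^T A))

||A||_2 = sigma_max(A) = sqrt(lambda_max(A^T A)). Form the symmetric matrix M = A^T A =
[[5, 7, -5],
 [7, 26, 11],
 [-5, 11, 26]].
Its characteristic polynomial (trace, sum of principal 2x2 minors, determinant of M give the coefficients) is
  p(λ) = det(λ I - M) = λ^3 - 57λ^2 + 741λ - 81.
No integer candidate from the rational root theorem (±divisors of 81) is a root, so the roots are irrational. The cubic discriminant is Δ = 157889952 > 0, so there are three distinct real roots. p(0) = -81 and p(1) = 604 have opposite signs, so a root lies in (0, 1); Newton's method refines it to λ ≈ 0.1102. p(19) = 280 and p(20) = -61 have opposite signs, so a root lies in (19, 20); Newton's method refines it to λ ≈ 19.8203. p(37) = -44 and p(38) = 641 have opposite signs, so a root lies in (37, 38); Newton's method refines it to λ ≈ 37.0694. Check (Vieta): the three roots sum to 57, matching tr M = 57.
So the eigenvalues of A^T A are ≈ 0.1102, 19.8203, 37.0694 (all ≥ 0, as they must be for A^T A). The largest is λ_max ≈ 37.0694, hence ||A||_2 = sqrt(λ_max) ≈ 6.0885.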